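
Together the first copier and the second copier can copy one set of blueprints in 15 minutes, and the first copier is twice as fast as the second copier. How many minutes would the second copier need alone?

45 minutes

Let the second copier's rate be r; then the first copier's rate is 2r, so together (2 + 1)r = 3r = 1/15.
Thus r = 1/45 per minute.
The second copier alone: 45 minutes; the first copier alone: 45/2 minutes.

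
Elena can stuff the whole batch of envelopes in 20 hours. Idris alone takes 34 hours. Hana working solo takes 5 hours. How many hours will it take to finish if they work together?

68/19 hours

Combined rate: 1/20 + 1/34 + 1/5 = (17 + 10 + 68)/340 = 95/340 = 19/68 per hour.
Time = 1 ÷ (19/68) = 68/19 hours.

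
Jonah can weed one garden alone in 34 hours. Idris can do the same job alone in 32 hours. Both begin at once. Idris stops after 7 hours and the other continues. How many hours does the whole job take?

425/16 hours

In the first 7 hours the combined rate is 33/544, so 231/544 of the job is done, leaving 313/544.
After Idris leaves the rate is 1/34 per hour; the remaining 313/544 takes 313/16 hours.
Total = 7 + 313/16 = 425/16 hours.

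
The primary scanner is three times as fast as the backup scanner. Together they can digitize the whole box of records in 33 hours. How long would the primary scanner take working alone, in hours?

44 hours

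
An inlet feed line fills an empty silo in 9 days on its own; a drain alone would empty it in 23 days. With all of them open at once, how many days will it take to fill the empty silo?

Net rate = 1/9 − 1/23 = (23 − 9)/207 = 14/207 per day.
Filling time = 1 ÷ (14/207) = 207/14 days.

207/14 days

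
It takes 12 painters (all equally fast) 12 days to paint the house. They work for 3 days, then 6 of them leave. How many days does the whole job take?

21 days

One painter does 1/144 of the job per day.
After 3 days with 12 painters, 1/4 is done (3/4 left).
With 6 painters the rate is 6/144 = 1/24, so the rest takes 3/4 ÷ 1/24 = 18 days.
Total = 3 + 18 = 21 days.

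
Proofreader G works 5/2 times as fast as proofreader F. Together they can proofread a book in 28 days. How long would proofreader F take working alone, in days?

Let proofreader F's rate be r; then proofreader G's rate is (5/2)r, so together (5/2 + 1)r = (7/2)r = 1/28.
Thus r = 1/98 per day.
Proofreader F alone: 98 days; proofreader G alone: 196/5 days.

98 days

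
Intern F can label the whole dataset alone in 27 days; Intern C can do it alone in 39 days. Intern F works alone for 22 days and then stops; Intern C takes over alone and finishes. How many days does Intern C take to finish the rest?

In 22 days Intern F does 22/27 of the job, leaving 5/27.
Intern C works at 1/39 per day, so finishing takes 5/27 ÷ 1/39 = 65/9 days.

65/9 days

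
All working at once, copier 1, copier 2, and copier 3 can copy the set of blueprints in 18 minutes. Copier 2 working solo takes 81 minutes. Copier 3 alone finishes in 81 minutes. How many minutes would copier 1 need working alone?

Combined rate is 1/18 per minute.
Known contribution: 1/81 + 1/81 = (1 + 1)/81 = 2/81 per minute.
So copier 1's rate is 1/18 − 2/81 = 5/162, meaning 162/5 minutes alone.

162/5 minutes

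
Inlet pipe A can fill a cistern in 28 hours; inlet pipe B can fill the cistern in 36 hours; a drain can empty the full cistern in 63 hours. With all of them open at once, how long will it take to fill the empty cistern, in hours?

21 hours

Net rate = 1/28 + 1/36 − 1/63 = (9 + 7 − 4)/252 = 12/252 = 1/21 per hour.
Filling time = 1 ÷ (1/21) = 21 hours.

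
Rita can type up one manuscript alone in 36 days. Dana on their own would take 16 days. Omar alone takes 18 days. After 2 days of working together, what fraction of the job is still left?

17/24

Combined rate: 1/36 + 1/16 + 1/18 = (4 + 9 + 8)/144 = 21/144 = 7/48 per day.
In 2 days they complete 2·7/48 = 7/24 of the job.
So 17/24 remains.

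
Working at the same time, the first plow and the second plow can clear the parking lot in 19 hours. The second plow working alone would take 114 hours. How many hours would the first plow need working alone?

Combined rate is 1/19 per hour.
Known contribution: 1/114 per hour.
So the first plow's rate is 1/19 − 1/114 = 5/114, meaning 114/5 hours alone.

114/5 hours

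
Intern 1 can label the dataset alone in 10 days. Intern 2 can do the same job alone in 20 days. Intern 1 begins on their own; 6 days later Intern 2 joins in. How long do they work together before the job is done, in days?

8/3 days

In the first 6 days Intern 1 alone does 6/10 = 3/5 of the job, leaving 2/5.
Once everyone is working, combined rate: 1/10 + 1/20 = (2 + 1)/20 = 3/20 per day.
Remaining 2/5 at 3/20 per day takes 8/3 days.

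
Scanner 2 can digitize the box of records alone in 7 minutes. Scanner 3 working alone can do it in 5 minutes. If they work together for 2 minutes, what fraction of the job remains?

11/35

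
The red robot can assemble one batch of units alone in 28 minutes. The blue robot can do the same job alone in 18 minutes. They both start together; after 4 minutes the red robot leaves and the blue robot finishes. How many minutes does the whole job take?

In the first 4 minutes the combined rate is 23/252, so 23/63 of the job is done, leaving 40/63.
After the red robot leaves the rate is 1/18 per minute; the remaining 40/63 takes 80/7 minutes.
Total = 4 + 80/7 = 108/7 minutes.

108/7 minutes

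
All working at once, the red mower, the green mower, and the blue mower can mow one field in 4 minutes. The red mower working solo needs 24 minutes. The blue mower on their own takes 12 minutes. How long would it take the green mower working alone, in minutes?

Combined rate is 1/4 per minute.
Known contribution: 1/24 + 1/12 = (1 + 2)/24 = 3/24 = 1/8 per minute.
So the green mower's rate is 1/4 − 1/8 = 1/8, meaning 8 minutes alone.

8 minutes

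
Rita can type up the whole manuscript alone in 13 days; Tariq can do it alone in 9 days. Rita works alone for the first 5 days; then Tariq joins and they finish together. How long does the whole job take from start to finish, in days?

91/11 days

In 5 days Rita does 5/13 of the job, leaving 8/13.
Rita and Tariq together work at 22/117 per day, so finishing takes 8/13 ÷ 22/117 = 36/11 days.
Total time = 5 + 36/11 = 91/11 days.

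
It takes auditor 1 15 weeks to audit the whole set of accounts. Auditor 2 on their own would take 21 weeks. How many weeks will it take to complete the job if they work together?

35/4 weeks

With two workers the combined time is the product over the sum: 15·21/(15+21) = 315/36 = 35/4 weeks.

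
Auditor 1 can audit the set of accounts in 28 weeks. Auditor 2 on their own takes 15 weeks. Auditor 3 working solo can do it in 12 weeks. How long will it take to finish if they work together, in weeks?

70/13 weeks

Combined rate: 1/28 + 1/15 + 1/12 = (15 + 28 + 35)/420 = 78/420 = 13/70 per week.
Time = 1 ÷ (13/70) = 70/13 weeks.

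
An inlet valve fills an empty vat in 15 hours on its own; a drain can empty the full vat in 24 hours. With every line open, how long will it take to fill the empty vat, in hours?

Net rate = 1/15 − 1/24 = (8 − 5)/120 = 3/120 = 1/40 per hour.
Filling time = 1 ÷ (1/40) = 40 hours.

40 hours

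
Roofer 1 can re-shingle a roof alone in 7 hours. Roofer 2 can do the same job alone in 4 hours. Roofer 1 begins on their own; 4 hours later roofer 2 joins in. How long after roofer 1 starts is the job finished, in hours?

56/11 hours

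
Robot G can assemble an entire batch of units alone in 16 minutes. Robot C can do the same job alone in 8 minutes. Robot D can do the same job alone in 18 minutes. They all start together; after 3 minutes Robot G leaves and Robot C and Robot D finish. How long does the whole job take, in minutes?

In the first 3 minutes the combined rate is 35/144, so 35/48 of the job is done, leaving 13/48.
After Robot G leaves the rate is 13/72 per minute; the remaining 13/48 takes 3/2 minutes.
Total = 3 + 3/2 = 9/2 minutes.

9/2 minutes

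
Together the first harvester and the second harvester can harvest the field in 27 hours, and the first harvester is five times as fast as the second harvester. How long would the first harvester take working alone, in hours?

162/5 hours

Let the second harvester's rate be r; then the first harvester's rate is 5r, so together (5 + 1)r = 6r = 1/27.
Thus r = 1/162 per hour.
The second harvester alone: 162 hours; the first harvester alone: 162/5 hours.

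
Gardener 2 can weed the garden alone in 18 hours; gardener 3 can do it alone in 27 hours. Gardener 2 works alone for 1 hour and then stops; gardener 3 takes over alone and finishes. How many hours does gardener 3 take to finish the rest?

In 1 hour gardener 2 does 1/18 of the job, leaving 17/18.
Gardener 3 works at 1/27 per hour, so finishing takes 17/18 ÷ 1/27 = 51/2 hours.

51/2 hours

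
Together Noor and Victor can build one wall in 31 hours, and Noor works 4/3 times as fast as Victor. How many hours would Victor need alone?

217/3 hours

Let Victor's rate be r; then Noor's rate is (4/3)r, so together (4/3 + 1)r = (7/3)r = 1/31.
Thus r = 3/217 per hour.
Victor alone: 217/3 hours; Noor alone: 217/4 hours.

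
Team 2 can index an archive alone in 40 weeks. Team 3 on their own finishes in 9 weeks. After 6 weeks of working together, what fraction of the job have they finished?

49/60

Combined rate: 1/40 + 1/9 = (9 + 40)/360 = 49/360 per week.
In 6 weeks they complete 6·49/360 = 49/60 of the job.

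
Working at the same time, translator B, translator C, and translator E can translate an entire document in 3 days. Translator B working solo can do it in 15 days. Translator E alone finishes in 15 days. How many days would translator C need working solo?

5 days

Combined rate is 1/3 per day.
Known contribution: 1/15 + 1/15 = (1 + 1)/15 = 2/15 per day.
So translator C's rate is 1/3 − 2/15 = 1/5, meaning 5 days alone.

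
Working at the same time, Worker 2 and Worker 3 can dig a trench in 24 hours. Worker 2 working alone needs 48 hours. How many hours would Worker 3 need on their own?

Combined rate is 1/24 per hour.
Known contribution: 1/48 per hour.
So Worker 3's rate is 1/24 − 1/48 = 1/48, meaning 48 hours alone.

48 hours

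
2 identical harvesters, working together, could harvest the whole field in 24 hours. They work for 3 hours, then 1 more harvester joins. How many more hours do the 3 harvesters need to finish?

14 hours

One harvester does 1/48 of the job per hour.
After 3 hours with 2 harvesters, 1/8 is done (7/8 left).
With 3 harvesters the rate is 3/48 = 1/16, so the rest takes 7/8 ÷ 1/16 = 14 hours.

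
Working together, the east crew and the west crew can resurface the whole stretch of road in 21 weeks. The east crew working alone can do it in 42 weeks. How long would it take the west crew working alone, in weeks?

Combined rate is 1/21 per week.
Known contribution: 1/42 per week.
So the west crew's rate is 1/21 − 1/42 = 1/42, meaning 42 weeks alone.

42 weeks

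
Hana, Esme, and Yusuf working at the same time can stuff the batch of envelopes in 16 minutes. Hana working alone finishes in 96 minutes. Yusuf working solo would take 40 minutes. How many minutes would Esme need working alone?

480/13 minutes

Combined rate is 1/16 per minute.
Known contribution: 1/96 + 1/40 = (5 + 12)/480 = 17/480 per minute.
So Esme's rate is 1/16 − 17/480 = 13/480, meaning 480/13 minutes alone.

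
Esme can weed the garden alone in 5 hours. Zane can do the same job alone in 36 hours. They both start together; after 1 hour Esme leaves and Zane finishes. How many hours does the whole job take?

144/5 hours

In the first 1 hour the combined rate is 41/180, so 41/180 of the job is done, leaving 139/180.
After Esme leaves the rate is 1/36 per hour; the remaining 139/180 takes 139/5 hours.
Total = 1 + 139/5 = 144/5 hours.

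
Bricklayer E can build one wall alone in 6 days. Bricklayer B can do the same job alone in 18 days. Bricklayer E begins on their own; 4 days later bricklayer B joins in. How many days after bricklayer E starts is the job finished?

11/2 days

In the first 4 days bricklayer E alone does 4/6 = 2/3 of the job, leaving 1/3.
Once everyone is working, combined rate: 1/6 + 1/18 = (3 + 1)/18 = 4/18 = 2/9 per day.
Remaining 1/3 at 2/9 per day takes 3/2 days.
Total from the start = 4 + 3/2 = 11/2 days.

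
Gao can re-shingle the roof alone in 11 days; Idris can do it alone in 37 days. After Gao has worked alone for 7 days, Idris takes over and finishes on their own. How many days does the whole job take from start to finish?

225/11 days

In 7 days Gao does 7/11 of the job, leaving 4/11.
Idris works at 1/37 per day, so finishing takes 4/11 ÷ 1/37 = 148/11 days.
Total time = 7 + 148/11 = 225/11 days.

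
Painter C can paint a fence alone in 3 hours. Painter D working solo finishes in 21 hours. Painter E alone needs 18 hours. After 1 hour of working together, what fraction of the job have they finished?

55/126

Combined rate: 1/3 + 1/21 + 1/18 = (42 + 6 + 7)/126 = 55/126 per hour.
In 1 hour they complete 1·55/126 = 55/126 of the job.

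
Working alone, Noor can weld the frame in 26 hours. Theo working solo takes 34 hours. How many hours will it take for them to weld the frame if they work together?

Combined rate: 1/26 + 1/34 = (17 + 13)/442 = 30/442 = 15/221 per hour.
Time = 1 ÷ (15/221) = 221/15 hours.

221/15 hours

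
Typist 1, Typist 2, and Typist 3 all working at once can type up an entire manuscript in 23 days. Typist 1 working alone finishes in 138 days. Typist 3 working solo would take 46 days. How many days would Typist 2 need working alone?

Combined rate is 1/23 per day.
Known contribution: 1/138 + 1/46 = (1 + 3)/138 = 4/138 = 2/69 per day.
So Typist 2's rate is 1/23 − 2/69 = 1/69, meaning 69 days alone.

69 days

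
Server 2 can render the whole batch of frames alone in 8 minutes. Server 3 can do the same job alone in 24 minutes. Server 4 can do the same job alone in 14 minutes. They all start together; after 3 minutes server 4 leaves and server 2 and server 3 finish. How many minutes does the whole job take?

33/7 minutes

In the first 3 minutes the combined rate is 5/21, so 5/7 of the job is done, leaving 2/7.
After server 4 leaves the rate is 1/6 per minute; the remaining 2/7 takes 12/7 minutes.
Total = 3 + 12/7 = 33/7 minutes.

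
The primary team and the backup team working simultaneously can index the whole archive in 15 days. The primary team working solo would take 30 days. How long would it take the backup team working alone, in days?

Combined rate is 1/15 per day.
Known contribution: 1/30 per day.
So the backup team's rate is 1/15 − 1/30 = 1/30, meaning 30 days alone.

30 days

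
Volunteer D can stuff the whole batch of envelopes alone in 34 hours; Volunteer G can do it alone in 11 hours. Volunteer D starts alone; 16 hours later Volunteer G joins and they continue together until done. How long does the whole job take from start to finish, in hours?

102/5 hours

In 16 hours Volunteer D does 16/34 = 8/17 of the job, leaving 9/17.
Volunteer D and Volunteer G together work at 45/374 per hour, so finishing takes 9/17 ÷ 45/374 = 22/5 hours.
Total time = 16 + 22/5 = 102/5 hours.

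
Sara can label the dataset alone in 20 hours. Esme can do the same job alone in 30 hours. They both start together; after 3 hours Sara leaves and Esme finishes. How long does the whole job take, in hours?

51/2 hours

In the first 3 hours the combined rate is 1/12, so 1/4 of the job is done, leaving 3/4.
After Sara leaves the rate is 1/30 per hour; the remaining 3/4 takes 45/2 hours.
Total = 3 + 45/2 = 51/2 hours.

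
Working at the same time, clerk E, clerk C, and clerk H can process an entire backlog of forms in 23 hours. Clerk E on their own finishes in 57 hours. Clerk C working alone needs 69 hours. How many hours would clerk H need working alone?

Combined rate is 1/23 per hour.
Known contribution: 1/57 + 1/69 = (23 + 19)/1311 = 42/1311 = 14/437 per hour.
So clerk H's rate is 1/23 − 14/437 = 5/437, meaning 437/5 hours alone.

437/5 hours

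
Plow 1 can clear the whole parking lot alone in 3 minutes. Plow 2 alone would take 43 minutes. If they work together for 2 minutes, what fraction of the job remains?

37/129

Combined rate: 1/3 + 1/43 = (43 + 3)/129 = 46/129 per minute.
In 2 minutes they complete 2·46/129 = 92/129 of the job.
So 37/129 remains.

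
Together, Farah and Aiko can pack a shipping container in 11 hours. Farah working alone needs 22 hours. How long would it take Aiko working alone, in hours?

Combined rate is 1/11 per hour.
Known contribution: 1/22 per hour.
So Aiko's rate is 1/11 − 1/22 = 1/22, meaning 22 hours alone.

22 hours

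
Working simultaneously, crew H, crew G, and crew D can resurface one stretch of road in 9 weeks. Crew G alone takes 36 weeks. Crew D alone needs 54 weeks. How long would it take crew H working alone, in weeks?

108/7 weeks

Combined rate is 1/9 per week.
Known contribution: 1/36 + 1/54 = (3 + 2)/108 = 5/108 per week.
So crew H's rate is 1/9 − 5/108 = 7/108, meaning 108/7 weeks alone.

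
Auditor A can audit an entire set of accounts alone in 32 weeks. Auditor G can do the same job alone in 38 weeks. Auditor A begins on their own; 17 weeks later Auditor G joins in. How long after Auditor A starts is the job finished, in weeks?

176/7 weeks

In the first 17 weeks Auditor A alone does 17/32 of the job, leaving 15/32.
Once everyone is working, combined rate: 1/32 + 1/38 = (19 + 16)/608 = 35/608 per week.
Remaining 15/32 at 35/608 per week takes 57/7 weeks.
Total from the start = 17 + 57/7 = 176/7 weeks.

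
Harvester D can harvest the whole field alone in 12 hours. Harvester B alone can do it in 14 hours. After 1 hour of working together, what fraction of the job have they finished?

Combined rate: 1/12 + 1/14 = (7 + 6)/84 = 13/84 per hour.
In 1 hour they complete 1·13/84 = 13/84 of the job.

13/84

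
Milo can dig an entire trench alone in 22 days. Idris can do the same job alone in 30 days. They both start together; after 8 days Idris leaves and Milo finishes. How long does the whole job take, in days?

242/15 days

In the first 8 days the combined rate is 13/165, so 104/165 of the job is done, leaving 61/165.
After Idris leaves the rate is 1/22 per day; the remaining 61/165 takes 122/15 days.
Total = 8 + 122/15 = 242/15 days.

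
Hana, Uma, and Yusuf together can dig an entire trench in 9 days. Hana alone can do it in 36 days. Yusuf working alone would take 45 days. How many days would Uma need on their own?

180/11 days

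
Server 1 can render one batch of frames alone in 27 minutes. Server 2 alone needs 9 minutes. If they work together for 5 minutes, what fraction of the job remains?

Combined rate: 1/27 + 1/9 = (1 + 3)/27 = 4/27 per minute.
In 5 minutes they complete 5·4/27 = 20/27 of the job.
So 7/27 remains.

7/27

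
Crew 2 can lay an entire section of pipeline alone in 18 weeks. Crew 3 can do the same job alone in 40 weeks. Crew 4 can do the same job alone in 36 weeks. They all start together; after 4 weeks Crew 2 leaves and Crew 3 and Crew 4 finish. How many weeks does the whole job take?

280/19 weeks

In the first 4 weeks the combined rate is 13/120, so 13/30 of the job is done, leaving 17/30.
After Crew 2 leaves the rate is 19/360 per week; the remaining 17/30 takes 204/19 weeks.
Total = 4 + 204/19 = 280/19 weeks.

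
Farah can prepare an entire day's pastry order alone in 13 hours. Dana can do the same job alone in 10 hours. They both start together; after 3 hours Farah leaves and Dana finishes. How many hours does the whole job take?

100/13 hours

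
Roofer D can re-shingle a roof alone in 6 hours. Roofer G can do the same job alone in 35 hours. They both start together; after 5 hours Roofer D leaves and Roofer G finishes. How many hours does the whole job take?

In the first 5 hours the combined rate is 41/210, so 41/42 of the job is done, leaving 1/42.
After Roofer D leaves the rate is 1/35 per hour; the remaining 1/42 takes 5/6 hours.
Total = 5 + 5/6 = 35/6 hours.

35/6 hours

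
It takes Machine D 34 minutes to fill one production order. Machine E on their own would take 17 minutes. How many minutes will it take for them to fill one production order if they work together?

34/3 minutes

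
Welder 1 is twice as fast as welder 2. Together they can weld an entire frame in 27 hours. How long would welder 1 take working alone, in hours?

Let welder 2's rate be r; then welder 1's rate is 2r, so together (2 + 1)r = 3r = 1/27.
Thus r = 1/81 per hour.
Welder 2 alone: 81 hours; welder 1 alone: 81/2 hours.

81/2 hours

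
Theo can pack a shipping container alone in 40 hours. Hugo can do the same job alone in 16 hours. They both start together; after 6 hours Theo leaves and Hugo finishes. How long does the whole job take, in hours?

68/5 hours

In the first 6 hours the combined rate is 7/80, so 21/40 of the job is done, leaving 19/40.
After Theo leaves the rate is 1/16 per hour; the remaining 19/40 takes 38/5 hours.
Total = 6 + 38/5 = 68/5 hours.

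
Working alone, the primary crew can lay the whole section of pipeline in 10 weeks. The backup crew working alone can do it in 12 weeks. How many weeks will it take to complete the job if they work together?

Combined rate: 1/10 + 1/12 = (6 + 5)/60 = 11/60 per week.
Time = 1 ÷ (11/60) = 60/11 weeks.

60/11 weeks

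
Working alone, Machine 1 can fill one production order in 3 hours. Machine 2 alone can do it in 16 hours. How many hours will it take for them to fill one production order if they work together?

With two workers the combined time is the product over the sum: 3·16/(3+16) = 48/19 hours.

48/19 hours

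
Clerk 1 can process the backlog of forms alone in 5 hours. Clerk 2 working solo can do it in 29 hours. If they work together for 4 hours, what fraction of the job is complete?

136/145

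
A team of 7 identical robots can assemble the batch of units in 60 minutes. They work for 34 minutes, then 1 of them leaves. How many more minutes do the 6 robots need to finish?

One robot does 1/420 of the job per minute.
After 34 minutes with 7 robots, 17/30 is done (13/30 left).
With 6 robots the rate is 6/420 = 1/70, so the rest takes 13/30 ÷ 1/70 = 91/3 minutes.

91/3 minutes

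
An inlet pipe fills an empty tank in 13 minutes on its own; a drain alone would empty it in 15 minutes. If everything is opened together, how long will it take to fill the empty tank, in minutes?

195/2 minutes

Net rate = 1/13 − 1/15 = (15 − 13)/195 = 2/195 per minute.
Filling time = 1 ÷ (2/195) = 195/2 minutes.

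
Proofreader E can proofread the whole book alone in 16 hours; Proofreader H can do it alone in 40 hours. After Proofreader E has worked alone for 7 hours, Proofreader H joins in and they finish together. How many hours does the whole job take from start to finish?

In 7 hours Proofreader E does 7/16 of the job, leaving 9/16.
Proofreader E and Proofreader H together work at 7/80 per hour, so finishing takes 9/16 ÷ 7/80 = 45/7 hours.
Total time = 7 + 45/7 = 94/7 hours.

94/7 hours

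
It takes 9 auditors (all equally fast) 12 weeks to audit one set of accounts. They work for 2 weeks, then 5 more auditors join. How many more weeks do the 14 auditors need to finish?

One auditor does 1/108 of the job per week.
After 2 weeks with 9 auditors, 1/6 is done (5/6 left).
With 14 auditors the rate is 14/108 = 7/54, so the rest takes 5/6 ÷ 7/54 = 45/7 weeks.

45/7 weeks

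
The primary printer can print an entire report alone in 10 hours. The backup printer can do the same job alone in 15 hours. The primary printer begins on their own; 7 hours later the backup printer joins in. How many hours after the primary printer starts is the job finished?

In the first 7 hours the primary printer alone does 7/10 of the job, leaving 3/10.
Once everyone is working, combined rate: 1/10 + 1/15 = (3 + 2)/30 = 5/30 = 1/6 per hour.
Remaining 3/10 at 1/6 per hour takes 9/5 hours.
Total from the start = 7 + 9/5 = 44/5 hours.

44/5 hours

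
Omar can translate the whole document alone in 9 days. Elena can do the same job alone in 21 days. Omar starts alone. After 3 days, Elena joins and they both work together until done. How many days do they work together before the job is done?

In the first 3 days Omar alone does 3/9 = 1/3 of the job, leaving 2/3.
Once everyone is working, combined rate: 1/9 + 1/21 = (7 + 3)/63 = 10/63 per day.
Remaining 2/3 at 10/63 per day takes 21/5 days.

21/5 days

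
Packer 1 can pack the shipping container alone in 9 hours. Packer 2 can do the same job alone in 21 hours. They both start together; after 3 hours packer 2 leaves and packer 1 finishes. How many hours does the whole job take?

In the first 3 hours the combined rate is 10/63, so 10/21 of the job is done, leaving 11/21.
After packer 2 leaves the rate is 1/9 per hour; the remaining 11/21 takes 33/7 hours.
Total = 3 + 33/7 = 54/7 hours.

54/7 hours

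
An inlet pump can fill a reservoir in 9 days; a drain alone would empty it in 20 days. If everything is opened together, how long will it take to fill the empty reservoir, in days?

Net rate = 1/9 − 1/20 = (20 − 9)/180 = 11/180 per day.
Filling time = 1 ÷ (11/180) = 180/11 days.

180/11 days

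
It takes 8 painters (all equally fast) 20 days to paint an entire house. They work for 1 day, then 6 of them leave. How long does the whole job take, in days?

One painter does 1/160 of the job per day.
After 1 day with 8 painters, 1/20 is done (19/20 left).
With 2 painters the rate is 2/160 = 1/80, so the rest takes 19/20 ÷ 1/80 = 76 days.
Total = 1 + 76 = 77 days.

77 days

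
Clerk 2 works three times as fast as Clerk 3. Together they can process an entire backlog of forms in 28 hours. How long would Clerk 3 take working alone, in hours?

112 hours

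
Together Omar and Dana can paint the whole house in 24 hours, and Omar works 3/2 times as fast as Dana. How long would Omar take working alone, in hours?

40 hours

Let Dana's rate be r; then Omar's rate is (3/2)r, so together (3/2 + 1)r = (5/2)r = 1/24.
Thus r = 1/60 per hour.
Dana alone: 60 hours; Omar alone: 40 hours.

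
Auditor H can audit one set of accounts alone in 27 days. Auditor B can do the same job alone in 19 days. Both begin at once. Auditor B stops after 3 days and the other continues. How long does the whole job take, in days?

432/19 days

In the first 3 days the combined rate is 46/513, so 46/171 of the job is done, leaving 125/171.
After auditor B leaves the rate is 1/27 per day; the remaining 125/171 takes 375/19 days.
Total = 3 + 375/19 = 432/19 days.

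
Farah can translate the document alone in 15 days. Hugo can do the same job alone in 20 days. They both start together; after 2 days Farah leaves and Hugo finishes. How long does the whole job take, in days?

In the first 2 days the combined rate is 7/60, so 7/30 of the job is done, leaving 23/30.
After Farah leaves the rate is 1/20 per day; the remaining 23/30 takes 46/3 days.
Total = 2 + 46/3 = 52/3 days.

52/3 days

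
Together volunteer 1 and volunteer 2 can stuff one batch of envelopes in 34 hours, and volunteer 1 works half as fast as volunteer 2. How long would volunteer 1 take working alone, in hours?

Let volunteer 2's rate be r; then volunteer 1's rate is (1/2)r, so together (1/2 + 1)r = (3/2)r = 1/34.
Thus r = 1/51 per hour.
Volunteer 2 alone: 51 hours; volunteer 1 alone: 102 hours.

102 hours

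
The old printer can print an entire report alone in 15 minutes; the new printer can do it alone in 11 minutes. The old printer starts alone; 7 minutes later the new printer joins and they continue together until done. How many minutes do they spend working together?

44/13 minutes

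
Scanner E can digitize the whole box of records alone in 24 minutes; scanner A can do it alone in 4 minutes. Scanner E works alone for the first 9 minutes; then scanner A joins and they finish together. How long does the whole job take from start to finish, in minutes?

In 9 minutes scanner E does 9/24 = 3/8 of the job, leaving 5/8.
Scanner E and scanner A together work at 7/24 per minute, so finishing takes 5/8 ÷ 7/24 = 15/7 minutes.
Total time = 9 + 15/7 = 78/7 minutes.

78/7 minutes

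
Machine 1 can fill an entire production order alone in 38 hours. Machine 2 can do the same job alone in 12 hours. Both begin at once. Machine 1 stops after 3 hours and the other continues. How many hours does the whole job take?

210/19 hours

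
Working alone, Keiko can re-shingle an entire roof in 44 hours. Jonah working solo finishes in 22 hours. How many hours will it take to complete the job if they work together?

With two workers the combined time is the product over the sum: 44·22/(44+22) = 968/66 = 44/3 hours.

44/3 hours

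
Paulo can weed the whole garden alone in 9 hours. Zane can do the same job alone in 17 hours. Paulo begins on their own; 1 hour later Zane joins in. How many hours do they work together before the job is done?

68/13 hours

In the first 1 hour Paulo alone does 1/9 of the job, leaving 8/9.
Once everyone is working, combined rate: 1/9 + 1/17 = (17 + 9)/153 = 26/153 per hour.
Remaining 8/9 at 26/153 per hour takes 68/13 hours.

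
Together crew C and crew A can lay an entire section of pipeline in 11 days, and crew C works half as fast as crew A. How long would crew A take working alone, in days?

Let crew A's rate be r; then crew C's rate is (1/2)r, so together (1/2 + 1)r = (3/2)r = 1/11.
Thus r = 2/33 per day.
Crew A alone: 33/2 days; crew C alone: 33 days.

33/2 days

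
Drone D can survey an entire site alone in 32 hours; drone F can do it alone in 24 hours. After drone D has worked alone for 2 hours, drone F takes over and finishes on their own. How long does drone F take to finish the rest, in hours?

45/2 hours

In 2 hours drone D does 2/32 = 1/16 of the job, leaving 15/16.
Drone F works at 1/24 per hour, so finishing takes 15/16 ÷ 1/24 = 45/2 hours.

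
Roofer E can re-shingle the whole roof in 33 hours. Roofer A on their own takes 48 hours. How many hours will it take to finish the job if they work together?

Combined rate: 1/33 + 1/48 = (16 + 11)/528 = 27/528 = 9/176 per hour.
Time = 1 ÷ (9/176) = 176/9 hours.

176/9 hours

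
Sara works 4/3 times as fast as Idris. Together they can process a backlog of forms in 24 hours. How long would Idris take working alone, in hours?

Let Idris's rate be r; then Sara's rate is (4/3)r, so together (4/3 + 1)r = (7/3)r = 1/24.
Thus r = 1/56 per hour.
Idris alone: 56 hours; Sara alone: 42 hours.

56 hours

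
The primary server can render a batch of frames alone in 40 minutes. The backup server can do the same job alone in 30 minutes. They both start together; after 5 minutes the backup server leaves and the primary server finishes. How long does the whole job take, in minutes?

100/3 minutes

In the first 5 minutes the combined rate is 7/120, so 7/24 of the job is done, leaving 17/24.
After the backup server leaves the rate is 1/40 per minute; the remaining 17/24 takes 85/3 minutes.
Total = 5 + 85/3 = 100/3 minutes.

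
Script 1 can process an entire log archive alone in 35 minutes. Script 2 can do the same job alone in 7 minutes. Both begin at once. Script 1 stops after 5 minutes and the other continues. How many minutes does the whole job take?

In the first 5 minutes the combined rate is 6/35, so 6/7 of the job is done, leaving 1/7.
After script 1 leaves the rate is 1/7 per minute; the remaining 1/7 takes 1 minute.
Total = 5 + 1 = 6 minutes.

6 minutes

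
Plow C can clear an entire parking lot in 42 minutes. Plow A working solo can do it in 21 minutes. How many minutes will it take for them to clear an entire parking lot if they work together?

14 minutes

Combined rate: 1/42 + 1/21 = (1 + 2)/42 = 3/42 = 1/14 per minute.
Time = 1 ÷ (1/14) = 14 minutes.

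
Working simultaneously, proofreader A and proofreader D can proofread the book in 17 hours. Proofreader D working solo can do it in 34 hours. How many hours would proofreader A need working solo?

34 hours

Combined rate is 1/17 per hour.
Known contribution: 1/34 per hour.
So proofreader A's rate is 1/17 − 1/34 = 1/34, meaning 34 hours alone.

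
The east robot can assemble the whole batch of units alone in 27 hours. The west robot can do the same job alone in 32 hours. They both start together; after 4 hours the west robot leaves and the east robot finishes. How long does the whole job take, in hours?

189/8 hours

In the first 4 hours the combined rate is 59/864, so 59/216 of the job is done, leaving 157/216.
After the west robot leaves the rate is 1/27 per hour; the remaining 157/216 takes 157/8 hours.
Total = 4 + 157/8 = 189/8 hours.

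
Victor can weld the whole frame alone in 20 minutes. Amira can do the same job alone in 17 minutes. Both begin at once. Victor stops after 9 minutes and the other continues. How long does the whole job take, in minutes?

187/20 minutes

In the first 9 minutes the combined rate is 37/340, so 333/340 of the job is done, leaving 7/340.
After Victor leaves the rate is 1/17 per minute; the remaining 7/340 takes 7/20 minutes.
Total = 9 + 7/20 = 187/20 minutes.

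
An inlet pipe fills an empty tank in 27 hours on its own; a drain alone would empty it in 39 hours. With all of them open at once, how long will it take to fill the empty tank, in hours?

Net rate = 1/27 − 1/39 = (13 − 9)/351 = 4/351 per hour.
Filling time = 1 ÷ (4/351) = 351/4 hours.

351/4 hours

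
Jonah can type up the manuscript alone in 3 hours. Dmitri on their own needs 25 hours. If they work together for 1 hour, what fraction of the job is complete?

28/75

Combined rate: 1/3 + 1/25 = (25 + 3)/75 = 28/75 per hour.
In 1 hour they complete 1·28/75 = 28/75 of the job.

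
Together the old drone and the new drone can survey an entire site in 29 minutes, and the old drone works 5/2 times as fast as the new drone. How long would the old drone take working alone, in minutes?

203/5 minutes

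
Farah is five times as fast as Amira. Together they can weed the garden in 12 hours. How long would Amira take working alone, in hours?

72 hours

Let Amira's rate be r; then Farah's rate is 5r, so together (5 + 1)r = 6r = 1/12.
Thus r = 1/72 per hour.
Amira alone: 72 hours; Farah alone: 72/5 hours.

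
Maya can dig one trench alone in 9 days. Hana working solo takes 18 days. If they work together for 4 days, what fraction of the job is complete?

2/3

Combined rate: 1/9 + 1/18 = (2 + 1)/18 = 3/18 = 1/6 per day.
In 4 days they complete 4·1/6 = 2/3 of the job.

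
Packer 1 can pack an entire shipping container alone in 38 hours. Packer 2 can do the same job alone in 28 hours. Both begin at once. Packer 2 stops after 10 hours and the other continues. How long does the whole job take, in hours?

171/7 hours

In the first 10 hours the combined rate is 33/532, so 165/266 of the job is done, leaving 101/266.
After packer 2 leaves the rate is 1/38 per hour; the remaining 101/266 takes 101/7 hours.
Total = 10 + 101/7 = 171/7 hours.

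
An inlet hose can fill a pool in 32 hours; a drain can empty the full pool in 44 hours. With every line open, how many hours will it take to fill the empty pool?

352/3 hours

Net rate = 1/32 − 1/44 = (11 − 8)/352 = 3/352 per hour.
Filling time = 1 ÷ (3/352) = 352/3 hours.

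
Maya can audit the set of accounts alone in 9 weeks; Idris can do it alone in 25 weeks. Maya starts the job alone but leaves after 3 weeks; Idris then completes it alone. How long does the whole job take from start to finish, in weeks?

In 3 weeks Maya does 3/9 = 1/3 of the job, leaving 2/3.
Idris works at 1/25 per week, so finishing takes 2/3 ÷ 1/25 = 50/3 weeks.
Total time = 3 + 50/3 = 59/3 weeks.

59/3 weeks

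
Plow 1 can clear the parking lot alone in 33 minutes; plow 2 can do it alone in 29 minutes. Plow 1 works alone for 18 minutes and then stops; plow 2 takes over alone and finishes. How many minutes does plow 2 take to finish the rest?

In 18 minutes plow 1 does 18/33 = 6/11 of the job, leaving 5/11.
Plow 2 works at 1/29 per minute, so finishing takes 5/11 ÷ 1/29 = 145/11 minutes.

145/11 minutes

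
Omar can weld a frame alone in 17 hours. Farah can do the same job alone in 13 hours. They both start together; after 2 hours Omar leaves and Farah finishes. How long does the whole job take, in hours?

In the first 2 hours the combined rate is 30/221, so 60/221 of the job is done, leaving 161/221.
After Omar leaves the rate is 1/13 per hour; the remaining 161/221 takes 161/17 hours.
Total = 2 + 161/17 = 195/17 hours.

195/17 hours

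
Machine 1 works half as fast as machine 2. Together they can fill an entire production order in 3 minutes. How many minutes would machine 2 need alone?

9/2 minutes

Let machine 2's rate be r; then machine 1's rate is (1/2)r, so together (1/2 + 1)r = (3/2)r = 1/3.
Thus r = 2/9 per minute.
Machine 2 alone: 9/2 minutes; machine 1 alone: 9 minutes.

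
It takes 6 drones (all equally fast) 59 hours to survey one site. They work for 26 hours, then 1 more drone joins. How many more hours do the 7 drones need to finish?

198/7 hours

One drone does 1/354 of the job per hour.
After 26 hours with 6 drones, 26/59 is done (33/59 left).
With 7 drones the rate is 7/354, so the rest takes 33/59 ÷ 7/354 = 198/7 hours.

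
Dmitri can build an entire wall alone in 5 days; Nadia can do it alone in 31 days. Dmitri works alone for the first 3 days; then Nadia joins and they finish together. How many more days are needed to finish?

In 3 days Dmitri does 3/5 of the job, leaving 2/5.
Dmitri and Nadia together work at 36/155 per day, so finishing takes 2/5 ÷ 36/155 = 31/18 days.

31/18 days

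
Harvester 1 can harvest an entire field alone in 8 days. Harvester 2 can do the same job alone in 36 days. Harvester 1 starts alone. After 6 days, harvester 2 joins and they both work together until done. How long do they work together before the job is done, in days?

In the first 6 days harvester 1 alone does 6/8 = 3/4 of the job, leaving 1/4.
Once everyone is working, combined rate: 1/8 + 1/36 = (9 + 2)/72 = 11/72 per day.
Remaining 1/4 at 11/72 per day takes 18/11 days.

18/11 days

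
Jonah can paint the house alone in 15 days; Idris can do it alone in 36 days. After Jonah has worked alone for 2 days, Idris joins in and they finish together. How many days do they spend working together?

156/17 days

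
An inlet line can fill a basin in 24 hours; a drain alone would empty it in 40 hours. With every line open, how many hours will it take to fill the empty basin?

Net rate = 1/24 − 1/40 = (5 − 3)/120 = 2/120 = 1/60 per hour.
Filling time = 1 ÷ (1/60) = 60 hours.

60 hours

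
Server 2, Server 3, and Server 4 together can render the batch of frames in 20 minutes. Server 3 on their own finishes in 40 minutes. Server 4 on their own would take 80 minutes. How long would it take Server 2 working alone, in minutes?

80 minutes

Combined rate is 1/20 per minute.
Known contribution: 1/40 + 1/80 = (2 + 1)/80 = 3/80 per minute.
So Server 2's rate is 1/20 − 3/80 = 1/80, meaning 80 minutes alone.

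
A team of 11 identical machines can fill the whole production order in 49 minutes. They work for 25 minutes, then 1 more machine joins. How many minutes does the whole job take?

47 minutes

One machine does 1/539 of the job per minute.
After 25 minutes with 11 machines, 25/49 is done (24/49 left).
With 12 machines the rate is 12/539, so the rest takes 24/49 ÷ 12/539 = 22 minutes.
Total = 25 + 22 = 47 minutes.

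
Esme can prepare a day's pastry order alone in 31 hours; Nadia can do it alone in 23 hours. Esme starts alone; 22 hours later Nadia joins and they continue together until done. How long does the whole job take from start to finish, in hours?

In 22 hours Esme does 22/31 of the job, leaving 9/31.
Esme and Nadia together work at 54/713 per hour, so finishing takes 9/31 ÷ 54/713 = 23/6 hours.
Total time = 22 + 23/6 = 155/6 hours.

155/6 hours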